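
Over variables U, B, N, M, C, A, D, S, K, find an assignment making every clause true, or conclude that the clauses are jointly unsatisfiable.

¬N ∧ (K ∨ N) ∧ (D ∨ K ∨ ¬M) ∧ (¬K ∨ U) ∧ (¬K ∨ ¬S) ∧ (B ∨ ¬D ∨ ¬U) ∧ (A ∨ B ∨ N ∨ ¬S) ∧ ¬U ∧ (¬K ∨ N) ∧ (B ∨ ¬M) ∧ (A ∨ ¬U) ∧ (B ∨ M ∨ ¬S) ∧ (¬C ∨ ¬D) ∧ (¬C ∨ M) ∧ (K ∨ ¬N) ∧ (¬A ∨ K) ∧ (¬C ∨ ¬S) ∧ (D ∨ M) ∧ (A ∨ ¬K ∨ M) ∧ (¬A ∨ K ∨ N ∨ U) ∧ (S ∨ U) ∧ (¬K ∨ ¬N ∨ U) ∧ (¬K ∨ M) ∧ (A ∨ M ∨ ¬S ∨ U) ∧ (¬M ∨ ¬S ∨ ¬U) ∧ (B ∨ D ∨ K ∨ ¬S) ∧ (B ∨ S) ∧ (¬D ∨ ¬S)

Case N = True:
  Clause (¬N) is falsified — contradiction.
Case N = False:
  (K ∨ N) forces K = True.
  Clause (¬K ∨ N) is falsified — contradiction.
Both cases fail, so the formula is unsatisfiable.

The formula is unsatisfiable.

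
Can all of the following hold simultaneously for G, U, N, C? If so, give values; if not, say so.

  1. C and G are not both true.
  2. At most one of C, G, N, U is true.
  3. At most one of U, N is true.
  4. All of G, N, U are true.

Case G = True:
  (1) with G=T forces C = False.
  (2) with G=T forces N = False.
  Constraint (4) is violated (N=F) — contradiction.
Case G = False:
  Constraint (4) is violated (G=F) — contradiction.
Both cases fail — unsatisfiable.

Unsatisfiable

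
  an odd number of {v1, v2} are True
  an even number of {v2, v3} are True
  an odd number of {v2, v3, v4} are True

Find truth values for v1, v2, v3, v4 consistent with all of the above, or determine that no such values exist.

v1: True; v2: False; v3: False; v4: True

{v1, v2}: 1 true → odd ✓
{v2, v3}: 0 true → even ✓
{v2, v3, v4}: 1 true → odd ✓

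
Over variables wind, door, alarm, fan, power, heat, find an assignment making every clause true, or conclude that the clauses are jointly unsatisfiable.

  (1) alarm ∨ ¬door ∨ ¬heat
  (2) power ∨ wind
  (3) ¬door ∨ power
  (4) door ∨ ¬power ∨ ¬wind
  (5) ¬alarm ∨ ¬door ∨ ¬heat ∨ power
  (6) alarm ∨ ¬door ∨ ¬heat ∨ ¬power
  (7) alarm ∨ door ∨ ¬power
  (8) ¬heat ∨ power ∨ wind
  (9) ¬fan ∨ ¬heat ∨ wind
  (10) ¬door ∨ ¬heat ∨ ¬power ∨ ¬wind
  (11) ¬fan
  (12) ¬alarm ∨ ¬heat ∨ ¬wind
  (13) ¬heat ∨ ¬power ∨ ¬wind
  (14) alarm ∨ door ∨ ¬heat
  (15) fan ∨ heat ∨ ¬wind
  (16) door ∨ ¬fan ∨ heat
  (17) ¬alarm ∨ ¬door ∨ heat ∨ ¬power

Unit clause (¬fan) forces fan = False.
Set wind = False.
  then (power ∨ wind) forces power = True.
Set door = True.
Set alarm = True.
  then (¬alarm ∨ ¬door ∨ heat ∨ ¬power) forces heat = True.
All clauses satisfied.

wind = False; door = True; alarm = True; fan = False; power = True; heat = True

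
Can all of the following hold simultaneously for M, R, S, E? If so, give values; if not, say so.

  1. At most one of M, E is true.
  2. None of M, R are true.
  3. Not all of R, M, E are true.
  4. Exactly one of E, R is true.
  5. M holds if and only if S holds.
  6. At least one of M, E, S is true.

M = False; R = False; S = False; E = True

  (1) {M, E}: 1 true — at most one ✓
  (2) {M, R}: 0 true — none ✓
  (3) {R, M, E}: 1/3 true — not all ✓
  (4) {E, R}: 1 true — exactly one ✓
  (5) M=F, S=F — same ✓
  (6) {M, E, S}: 1 true — at least one ✓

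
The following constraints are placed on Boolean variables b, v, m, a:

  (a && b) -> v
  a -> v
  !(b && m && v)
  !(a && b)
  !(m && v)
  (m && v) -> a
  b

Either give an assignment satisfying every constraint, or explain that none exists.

Unit clause (b) forces b = True.
In (!a || !b) only !a is left, so a = False.
Set v = False.
Set m = True.
Check each clause:
  (b): b holds.
  (!m || !v): !v holds.
  (!b || !m || !v): !v holds.
  (!a || !b || v): !a holds.
  (!a || v): !a holds.
  (!a || !b): !a holds.
  (a || !m || !v): !v holds.
All clauses satisfied.

b: True, v: False, m: True, a: False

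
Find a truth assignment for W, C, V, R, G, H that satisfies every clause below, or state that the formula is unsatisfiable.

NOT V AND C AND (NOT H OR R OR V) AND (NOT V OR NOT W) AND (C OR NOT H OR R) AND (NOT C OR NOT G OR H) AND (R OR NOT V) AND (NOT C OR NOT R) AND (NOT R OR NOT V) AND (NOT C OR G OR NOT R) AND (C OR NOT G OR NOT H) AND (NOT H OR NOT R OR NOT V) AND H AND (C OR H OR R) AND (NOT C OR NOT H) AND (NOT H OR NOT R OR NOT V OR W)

UNSATISFIABLE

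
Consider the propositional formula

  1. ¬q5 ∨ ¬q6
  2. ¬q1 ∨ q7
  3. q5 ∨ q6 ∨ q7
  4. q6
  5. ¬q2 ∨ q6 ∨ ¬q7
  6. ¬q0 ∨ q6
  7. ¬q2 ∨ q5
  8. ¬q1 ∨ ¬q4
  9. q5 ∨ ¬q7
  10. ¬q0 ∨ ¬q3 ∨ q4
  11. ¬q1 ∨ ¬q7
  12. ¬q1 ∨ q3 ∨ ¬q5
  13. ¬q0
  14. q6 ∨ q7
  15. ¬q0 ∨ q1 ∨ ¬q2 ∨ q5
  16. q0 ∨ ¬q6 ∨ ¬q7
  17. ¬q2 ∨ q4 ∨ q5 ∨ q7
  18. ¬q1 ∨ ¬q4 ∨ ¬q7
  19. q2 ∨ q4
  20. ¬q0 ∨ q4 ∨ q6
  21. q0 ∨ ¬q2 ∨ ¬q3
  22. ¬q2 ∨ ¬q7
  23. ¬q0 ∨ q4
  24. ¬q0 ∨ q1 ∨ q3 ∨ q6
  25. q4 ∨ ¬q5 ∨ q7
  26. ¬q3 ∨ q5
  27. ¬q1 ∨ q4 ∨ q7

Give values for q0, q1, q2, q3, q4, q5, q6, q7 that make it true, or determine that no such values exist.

q0 = False, q1 = False, q2 = False, q3 = False, q4 = True, q5 = False, q6 = True, q7 = False

Unit clause (q6) forces q6 = True.
Unit clause (¬q0) forces q0 = False.
In (q0 ∨ ¬q6 ∨ ¬q7) only ¬q7 is left, so q7 = False.
In (¬q5 ∨ ¬q6) only ¬q5 is left, so q5 = False.
In (¬q1 ∨ q7) only ¬q1 is left, so q1 = False.
In (¬q2 ∨ q5) only ¬q2 is left, so q2 = False.
In (q2 ∨ q4) only q4 is left, so q4 = True.
In (¬q3 ∨ q5) only ¬q3 is left, so q3 = False.
All clauses satisfied.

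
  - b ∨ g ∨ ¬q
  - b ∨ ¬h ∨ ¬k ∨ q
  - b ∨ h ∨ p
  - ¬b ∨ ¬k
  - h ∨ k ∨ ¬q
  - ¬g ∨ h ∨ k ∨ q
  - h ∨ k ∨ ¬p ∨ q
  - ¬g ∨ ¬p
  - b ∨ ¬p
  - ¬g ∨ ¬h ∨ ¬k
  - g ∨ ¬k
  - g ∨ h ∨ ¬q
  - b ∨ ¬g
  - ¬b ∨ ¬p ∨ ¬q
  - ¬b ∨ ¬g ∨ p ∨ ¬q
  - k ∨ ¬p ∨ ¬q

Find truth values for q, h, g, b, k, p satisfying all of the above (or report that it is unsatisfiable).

Set q = False.
Set h = False.
Try g = True:
  (¬g ∨ h ∨ k ∨ q) forces k = True.
  (¬b ∨ ¬k) forces b = False.
  clause (b ∨ ¬g) is falsified — backtrack.
So g = False.
  then (g ∨ ¬k) forces k = False.
  then (h ∨ k ∨ ¬p ∨ q) forces p = False.
  then (b ∨ h ∨ p) forces b = True.
All clauses satisfied.

q: False, h: False, g: False, b: True, k: False, p: False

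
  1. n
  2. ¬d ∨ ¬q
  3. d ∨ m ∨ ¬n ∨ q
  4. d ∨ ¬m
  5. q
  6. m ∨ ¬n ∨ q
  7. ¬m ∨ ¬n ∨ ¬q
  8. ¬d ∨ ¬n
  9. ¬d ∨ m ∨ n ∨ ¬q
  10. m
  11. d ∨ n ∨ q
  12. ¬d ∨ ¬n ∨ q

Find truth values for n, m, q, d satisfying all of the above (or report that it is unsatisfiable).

Unsatisfiable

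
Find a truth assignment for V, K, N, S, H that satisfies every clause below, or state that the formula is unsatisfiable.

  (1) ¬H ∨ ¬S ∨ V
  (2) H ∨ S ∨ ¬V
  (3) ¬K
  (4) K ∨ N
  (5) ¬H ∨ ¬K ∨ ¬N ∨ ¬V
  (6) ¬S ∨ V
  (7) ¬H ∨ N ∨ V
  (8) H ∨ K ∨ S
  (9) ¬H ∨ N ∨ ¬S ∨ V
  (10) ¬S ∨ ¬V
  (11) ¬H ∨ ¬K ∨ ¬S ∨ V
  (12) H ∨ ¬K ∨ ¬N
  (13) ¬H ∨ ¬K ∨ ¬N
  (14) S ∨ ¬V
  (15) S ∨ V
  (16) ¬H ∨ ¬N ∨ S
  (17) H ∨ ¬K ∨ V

Case V = True:
  (¬K) forces K = False.
  (K ∨ N) forces N = True.
  (¬S ∨ ¬V) forces S = False.
  Clause (S ∨ ¬V) is falsified — contradiction.
Case V = False:
  (¬K) forces K = False.
  (K ∨ N) forces N = True.
  (¬S ∨ V) forces S = False.
  Clause (S ∨ V) is falsified — contradiction.
Both cases fail, so the formula is unsatisfiable.

No satisfying assignment exists.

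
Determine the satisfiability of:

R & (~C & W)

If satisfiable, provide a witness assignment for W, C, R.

W: True, C: False, R: True

  ~C & W = True
    ~C = True
Both conjuncts True, so the formula holds.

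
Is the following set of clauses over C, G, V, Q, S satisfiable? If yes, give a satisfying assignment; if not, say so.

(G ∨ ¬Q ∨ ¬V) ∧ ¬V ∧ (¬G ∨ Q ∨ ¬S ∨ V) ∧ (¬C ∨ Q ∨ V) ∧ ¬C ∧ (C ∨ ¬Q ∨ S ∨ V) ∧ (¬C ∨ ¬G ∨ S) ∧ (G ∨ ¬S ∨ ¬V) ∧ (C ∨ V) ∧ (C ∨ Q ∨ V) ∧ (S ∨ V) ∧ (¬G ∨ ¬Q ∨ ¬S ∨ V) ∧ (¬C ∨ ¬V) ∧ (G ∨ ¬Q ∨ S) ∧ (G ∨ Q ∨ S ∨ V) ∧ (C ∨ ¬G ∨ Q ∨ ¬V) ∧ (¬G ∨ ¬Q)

Case C = True:
  Clause (¬C) is falsified — contradiction.
Case C = False:
  (¬V) forces V = False.
  Clause (C ∨ V) is falsified — contradiction.
Both cases fail, so the formula is unsatisfiable.

The formula is unsatisfiable.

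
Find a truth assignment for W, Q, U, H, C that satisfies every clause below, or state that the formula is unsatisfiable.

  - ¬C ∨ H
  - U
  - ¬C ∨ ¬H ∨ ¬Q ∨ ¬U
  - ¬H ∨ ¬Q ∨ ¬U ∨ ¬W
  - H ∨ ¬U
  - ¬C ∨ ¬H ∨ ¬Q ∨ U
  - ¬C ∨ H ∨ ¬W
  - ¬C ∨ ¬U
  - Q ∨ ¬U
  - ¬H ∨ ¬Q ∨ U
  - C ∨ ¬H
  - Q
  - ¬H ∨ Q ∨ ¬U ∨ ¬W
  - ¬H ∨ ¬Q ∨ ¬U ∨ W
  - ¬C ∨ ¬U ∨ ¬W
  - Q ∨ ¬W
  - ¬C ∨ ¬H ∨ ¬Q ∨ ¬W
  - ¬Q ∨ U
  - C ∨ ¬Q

The formula is unsatisfiable.

Case U = True:
  (H ∨ ¬U) forces H = True.
  (¬C ∨ ¬U) forces C = False.
  Clause (C ∨ ¬H) is falsified — contradiction.
Case U = False:
  Clause (U) is falsified — contradiction.
Both cases fail, so the formula is unsatisfiable.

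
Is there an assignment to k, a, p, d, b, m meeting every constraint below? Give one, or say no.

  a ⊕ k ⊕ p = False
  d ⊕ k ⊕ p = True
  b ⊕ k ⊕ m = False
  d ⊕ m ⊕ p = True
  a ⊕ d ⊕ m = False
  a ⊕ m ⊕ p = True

Adding constraints 1, 2, 4, 6 mod 2: every variable appears an even number of times on the left, so the left side is 0.
But the right sides sum to 1 (mod 2). 0 ≠ 1 — the system is inconsistent.

Unsatisfiable — no assignment works.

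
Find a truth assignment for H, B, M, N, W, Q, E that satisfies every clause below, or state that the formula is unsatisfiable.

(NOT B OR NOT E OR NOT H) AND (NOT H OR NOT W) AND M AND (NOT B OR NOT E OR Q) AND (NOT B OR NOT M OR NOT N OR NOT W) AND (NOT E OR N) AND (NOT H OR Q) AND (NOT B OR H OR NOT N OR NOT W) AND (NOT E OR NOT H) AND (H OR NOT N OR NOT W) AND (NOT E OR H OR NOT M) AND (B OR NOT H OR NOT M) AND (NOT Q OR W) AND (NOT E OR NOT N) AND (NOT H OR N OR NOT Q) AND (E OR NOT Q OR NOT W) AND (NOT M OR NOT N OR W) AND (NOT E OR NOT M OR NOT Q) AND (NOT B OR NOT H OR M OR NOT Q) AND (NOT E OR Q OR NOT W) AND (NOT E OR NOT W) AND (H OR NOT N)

H = False; B = True; M = True; N = False; W = False; Q = False; E = False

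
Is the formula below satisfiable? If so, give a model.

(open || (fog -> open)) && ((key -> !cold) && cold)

key: False, fog: False, open: True, cold: True

  open || (fog -> open) = True
    fog -> open = True
  (key -> !cold) && cold = True
    key -> !cold = True
      !cold = False
Both conjuncts True, so the formula holds.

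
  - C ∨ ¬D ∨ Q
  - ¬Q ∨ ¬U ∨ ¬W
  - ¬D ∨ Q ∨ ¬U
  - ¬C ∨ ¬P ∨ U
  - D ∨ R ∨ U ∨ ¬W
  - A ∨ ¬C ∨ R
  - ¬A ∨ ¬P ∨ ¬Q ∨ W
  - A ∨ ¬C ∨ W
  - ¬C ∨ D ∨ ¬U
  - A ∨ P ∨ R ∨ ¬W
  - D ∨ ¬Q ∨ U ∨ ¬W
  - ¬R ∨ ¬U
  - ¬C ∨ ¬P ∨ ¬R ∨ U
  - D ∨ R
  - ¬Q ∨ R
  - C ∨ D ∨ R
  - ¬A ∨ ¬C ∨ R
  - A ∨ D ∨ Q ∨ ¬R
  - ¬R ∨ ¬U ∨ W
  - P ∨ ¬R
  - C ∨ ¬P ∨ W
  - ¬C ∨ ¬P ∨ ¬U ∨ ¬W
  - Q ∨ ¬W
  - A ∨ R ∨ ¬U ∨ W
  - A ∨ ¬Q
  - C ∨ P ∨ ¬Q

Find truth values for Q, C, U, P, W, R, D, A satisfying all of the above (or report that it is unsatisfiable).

Q=T; C=F; U=F; P=T; W=T; R=T; D=T; A=T

Set Q = True.
  then (¬Q ∨ R) forces R = True.
  then (P ∨ ¬R) forces P = True.
  then (A ∨ ¬Q) forces A = True.
  then (¬A ∨ ¬P ∨ ¬Q ∨ W) forces W = True.
  then (¬R ∨ ¬U) forces U = False.
  then (¬C ∨ ¬P ∨ ¬R ∨ U) forces C = False.
  then (D ∨ ¬Q ∨ U ∨ ¬W) forces D = True.
All clauses satisfied.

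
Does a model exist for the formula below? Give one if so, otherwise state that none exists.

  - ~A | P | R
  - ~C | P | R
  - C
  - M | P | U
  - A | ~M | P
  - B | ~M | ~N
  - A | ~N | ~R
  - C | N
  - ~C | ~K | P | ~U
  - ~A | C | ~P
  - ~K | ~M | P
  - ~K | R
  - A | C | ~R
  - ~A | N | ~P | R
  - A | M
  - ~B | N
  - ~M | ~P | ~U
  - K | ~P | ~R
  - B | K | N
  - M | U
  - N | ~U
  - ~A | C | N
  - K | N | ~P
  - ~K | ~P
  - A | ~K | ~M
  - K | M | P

U=T; R=T; C=T; A=T; K=F; B=T; N=T; M=T; P=F

Unit clause (C) forces C = True.
Set U = True.
  then (N | ~U) forces N = True.
Set R = True.
  then (A | ~N | ~R) forces A = True.
Try K = True:
  (~C | ~K | P | ~U) forces P = True.
  clause (~K | ~P) is falsified — backtrack.
So K = False.
  then (K | ~P | ~R) forces P = False.
  then (K | M | P) forces M = True.
  then (B | ~M | ~N) forces B = True.
All clauses satisfied.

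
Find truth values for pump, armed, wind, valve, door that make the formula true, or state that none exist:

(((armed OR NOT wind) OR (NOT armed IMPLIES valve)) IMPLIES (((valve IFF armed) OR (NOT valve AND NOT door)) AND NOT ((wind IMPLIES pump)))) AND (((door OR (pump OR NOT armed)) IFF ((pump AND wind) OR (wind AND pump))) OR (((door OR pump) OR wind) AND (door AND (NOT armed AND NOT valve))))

pump: True, armed: False, wind: True, valve: False, door: True

  ((armed OR NOT wind) OR (NOT armed IMPLIES valve)) IMPLIES (((valve IFF armed) OR (NOT valve AND NOT door)) AND NOT ((wind IMPLIES pump))) = True
    (armed OR NOT wind) OR (NOT armed IMPLIES valve) = False
      armed OR NOT wind = False
        NOT wind = False
      NOT armed IMPLIES valve = False
        NOT armed = True
    ((valve IFF armed) OR (NOT valve AND NOT door)) AND NOT ((wind IMPLIES pump)) = False
      (valve IFF armed) OR (NOT valve AND NOT door) = True
        valve IFF armed = True
        NOT valve AND NOT door = False
          NOT valve = True
          NOT door = False
      NOT ((wind IMPLIES pump)) = False
        wind IMPLIES pump = True
  ((door OR (pump OR NOT armed)) IFF ((pump AND wind) OR (wind AND pump))) OR (((door OR pump) OR wind) AND (door AND (NOT armed AND NOT valve))) = True
    (door OR (pump OR NOT armed)) IFF ((pump AND wind) OR (wind AND pump)) = True
      door OR (pump OR NOT armed) = True
        pump OR NOT armed = True
          NOT armed = True
      (pump AND wind) OR (wind AND pump) = True
        pump AND wind = True
        wind AND pump = True
    ((door OR pump) OR wind) AND (door AND (NOT armed AND NOT valve)) = True
      (door OR pump) OR wind = True
        door OR pump = True
      door AND (NOT armed AND NOT valve) = True
        NOT armed AND NOT valve = True
          NOT armed = True
          NOT valve = True
Both conjuncts True, so the formula holds.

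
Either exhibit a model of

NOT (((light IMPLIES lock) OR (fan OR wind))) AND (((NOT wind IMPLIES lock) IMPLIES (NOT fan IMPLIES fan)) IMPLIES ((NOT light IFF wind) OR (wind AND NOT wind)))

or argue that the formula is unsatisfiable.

lock: False, light: True, wind: False, fan: False

  NOT (((light IMPLIES lock) OR (fan OR wind))) = True
    (light IMPLIES lock) OR (fan OR wind) = False
      light IMPLIES lock = False
      fan OR wind = False
  ((NOT wind IMPLIES lock) IMPLIES (NOT fan IMPLIES fan)) IMPLIES ((NOT light IFF wind) OR (wind AND NOT wind)) = True
    (NOT wind IMPLIES lock) IMPLIES (NOT fan IMPLIES fan) = True
      NOT wind IMPLIES lock = False
        NOT wind = True
      NOT fan IMPLIES fan = False
        NOT fan = True
    (NOT light IFF wind) OR (wind AND NOT wind) = True
      NOT light IFF wind = True
        NOT light = False
      wind AND NOT wind = False
        NOT wind = True
Both conjuncts True, so the formula holds.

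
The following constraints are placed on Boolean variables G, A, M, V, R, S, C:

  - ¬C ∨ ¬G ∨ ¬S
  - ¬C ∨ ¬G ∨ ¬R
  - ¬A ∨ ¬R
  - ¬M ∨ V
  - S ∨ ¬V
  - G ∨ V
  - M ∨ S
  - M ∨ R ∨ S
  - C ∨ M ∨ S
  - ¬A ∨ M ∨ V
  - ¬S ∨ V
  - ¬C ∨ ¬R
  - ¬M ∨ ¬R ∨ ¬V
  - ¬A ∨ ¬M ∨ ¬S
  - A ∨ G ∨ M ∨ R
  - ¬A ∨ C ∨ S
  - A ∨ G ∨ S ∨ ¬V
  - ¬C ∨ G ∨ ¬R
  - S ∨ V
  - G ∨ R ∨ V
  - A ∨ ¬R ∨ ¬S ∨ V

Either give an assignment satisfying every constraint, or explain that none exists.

G = False, A = False, M = True, V = True, R = False, S = True, C = False

Set G = False.
  then (G ∨ V) forces V = True.
  then (S ∨ ¬V) forces S = True.
Set A = False.
Set M = True.
  then (¬M ∨ ¬R ∨ ¬V) forces R = False.
Set C = False.
All clauses satisfied.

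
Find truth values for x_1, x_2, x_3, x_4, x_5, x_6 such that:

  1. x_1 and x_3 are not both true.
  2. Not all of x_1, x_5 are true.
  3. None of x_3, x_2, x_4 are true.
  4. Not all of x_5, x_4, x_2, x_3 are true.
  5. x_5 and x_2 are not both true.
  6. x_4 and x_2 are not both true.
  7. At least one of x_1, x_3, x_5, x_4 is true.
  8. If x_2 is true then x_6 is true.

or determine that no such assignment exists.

x_1=F; x_2=F; x_3=F; x_4=F; x_5=T; x_6=T

  (1) x_1=F, x_3=F — not both ✓
  (2) {x_1, x_5}: 1/2 true — not all ✓
  (3) {x_3, x_2, x_4}: 0 true — none ✓
  (4) {x_5, x_4, x_2, x_3}: 1/4 true — not all ✓
  (5) x_5=T, x_2=F — not both ✓
  (6) x_4=F, x_2=F — not both ✓
  (7) {x_1, x_3, x_5, x_4}: 1 true — at least one ✓
  (8) x_2=F ⇒ x_6: vacuous ✓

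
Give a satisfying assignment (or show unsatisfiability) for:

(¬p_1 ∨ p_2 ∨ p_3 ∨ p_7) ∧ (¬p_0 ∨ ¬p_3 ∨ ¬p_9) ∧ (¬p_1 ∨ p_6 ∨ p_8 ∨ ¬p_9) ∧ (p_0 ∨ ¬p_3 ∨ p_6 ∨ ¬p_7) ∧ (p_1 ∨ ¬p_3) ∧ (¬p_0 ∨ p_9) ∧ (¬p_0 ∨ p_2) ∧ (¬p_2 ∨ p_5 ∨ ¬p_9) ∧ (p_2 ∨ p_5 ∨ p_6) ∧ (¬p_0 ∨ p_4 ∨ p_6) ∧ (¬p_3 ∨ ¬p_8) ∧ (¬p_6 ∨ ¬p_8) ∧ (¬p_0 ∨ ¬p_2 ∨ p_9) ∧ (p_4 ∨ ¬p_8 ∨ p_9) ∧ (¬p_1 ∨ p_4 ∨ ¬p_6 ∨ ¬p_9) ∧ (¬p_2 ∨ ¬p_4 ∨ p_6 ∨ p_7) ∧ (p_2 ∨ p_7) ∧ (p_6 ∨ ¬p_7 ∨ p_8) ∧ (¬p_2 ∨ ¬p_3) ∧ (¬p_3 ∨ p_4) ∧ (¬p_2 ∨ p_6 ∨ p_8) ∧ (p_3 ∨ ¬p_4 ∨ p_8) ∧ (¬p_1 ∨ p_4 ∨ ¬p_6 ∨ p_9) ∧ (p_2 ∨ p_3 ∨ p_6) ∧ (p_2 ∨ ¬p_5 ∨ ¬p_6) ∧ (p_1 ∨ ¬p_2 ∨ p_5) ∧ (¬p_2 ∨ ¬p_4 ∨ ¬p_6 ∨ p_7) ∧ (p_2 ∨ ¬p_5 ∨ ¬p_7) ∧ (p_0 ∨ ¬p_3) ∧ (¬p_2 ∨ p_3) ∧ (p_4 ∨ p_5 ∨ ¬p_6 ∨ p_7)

p_0 = False, p_1 = False, p_2 = False, p_3 = False, p_4 = False, p_5 = False, p_6 = True, p_7 = True, p_8 = False, p_9 = False

Try p_0 = True:
  (¬p_0 ∨ p_9) forces p_9 = True.
  (¬p_0 ∨ ¬p_3 ∨ ¬p_9) forces p_3 = False.
  (¬p_0 ∨ p_2) forces p_2 = True.
  clause (¬p_2 ∨ p_3) is falsified — backtrack.
So p_0 = False.
  then (p_0 ∨ ¬p_3) forces p_3 = False.
  then (¬p_2 ∨ p_3) forces p_2 = False.
  then (p_2 ∨ p_7) forces p_7 = True.
  then (p_2 ∨ p_3 ∨ p_6) forces p_6 = True.
  then (p_2 ∨ ¬p_5 ∨ ¬p_6) forces p_5 = False.
  then (¬p_6 ∨ ¬p_8) forces p_8 = False.
  then (p_3 ∨ ¬p_4 ∨ p_8) forces p_4 = False.
Set p_1 = False.
Set p_9 = False.
All clauses satisfied.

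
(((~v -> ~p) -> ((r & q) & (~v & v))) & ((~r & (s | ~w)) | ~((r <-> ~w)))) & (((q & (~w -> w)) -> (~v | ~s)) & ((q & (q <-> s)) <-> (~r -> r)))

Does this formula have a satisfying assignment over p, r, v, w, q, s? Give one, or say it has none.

p = True, r = False, v = False, w = True, q = False, s = True

  ((~v -> ~p) -> ((r & q) & (~v & v))) & ((~r & (s | ~w)) | ~((r <-> ~w))) = True
    (~v -> ~p) -> ((r & q) & (~v & v)) = True
      ~v -> ~p = False
        ~v = True
        ~p = False
      (r & q) & (~v & v) = False
        r & q = False
        ~v & v = False
          ~v = True
    (~r & (s | ~w)) | ~((r <-> ~w)) = True
      ~r & (s | ~w) = True
        ~r = True
        s | ~w = True
          ~w = False
      ~((r <-> ~w)) = False
        r <-> ~w = True
          ~w = False
  ((q & (~w -> w)) -> (~v | ~s)) & ((q & (q <-> s)) <-> (~r -> r)) = True
    (q & (~w -> w)) -> (~v | ~s) = True
      q & (~w -> w) = False
        ~w -> w = True
          ~w = False
      ~v | ~s = True
        ~v = True
        ~s = False
    (q & (q <-> s)) <-> (~r -> r) = True
      q & (q <-> s) = False
        q <-> s = False
      ~r -> r = False
        ~r = True
Both conjuncts True, so the formula holds.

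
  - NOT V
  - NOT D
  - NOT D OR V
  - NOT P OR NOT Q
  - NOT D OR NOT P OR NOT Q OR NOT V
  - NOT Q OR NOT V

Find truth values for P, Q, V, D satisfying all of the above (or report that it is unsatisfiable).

Unit clause (NOT V) forces V = False.
Unit clause (NOT D) forces D = False.
Set P = True.
  then (NOT P OR NOT Q) forces Q = False.
All clauses satisfied.

P=T, Q=F, V=F, D=F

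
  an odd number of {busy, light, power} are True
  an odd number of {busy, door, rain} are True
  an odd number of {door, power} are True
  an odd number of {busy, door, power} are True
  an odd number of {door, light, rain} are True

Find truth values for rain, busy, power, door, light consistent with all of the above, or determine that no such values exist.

rain: True; busy: False; power: True; door: False; light: False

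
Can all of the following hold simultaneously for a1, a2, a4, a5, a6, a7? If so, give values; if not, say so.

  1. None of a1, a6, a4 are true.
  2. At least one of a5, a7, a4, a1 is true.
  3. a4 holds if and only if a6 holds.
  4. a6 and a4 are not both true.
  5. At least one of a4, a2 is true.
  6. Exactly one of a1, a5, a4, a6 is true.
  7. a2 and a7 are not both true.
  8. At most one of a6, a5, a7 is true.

a1=F; a2=T; a4=F; a5=T; a6=F; a7=F

  (1) {a1, a6, a4}: 0 true — none ✓
  (2) {a5, a7, a4, a1}: 1 true — at least one ✓
  (3) a4=F, a6=F — same ✓
  (4) a6=F, a4=F — not both ✓
  (5) {a4, a2}: 1 true — at least one ✓
  (6) {a1, a5, a4, a6}: 1 true — exactly one ✓
  (7) a2=T, a7=F — not both ✓
  (8) {a6, a5, a7}: 1 true — at most one ✓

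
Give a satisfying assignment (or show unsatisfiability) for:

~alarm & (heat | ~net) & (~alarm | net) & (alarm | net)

Unit clause (~alarm) forces alarm = False.
In (alarm | net) only net is left, so net = True.
In (heat | ~net) only heat is left, so heat = True.
Check each clause:
  (~alarm): ~alarm holds.
  (heat | ~net): heat holds.
  (~alarm | net): ~alarm holds.
  (alarm | net): net holds.
All clauses satisfied.

alarm: False; heat: True; net: True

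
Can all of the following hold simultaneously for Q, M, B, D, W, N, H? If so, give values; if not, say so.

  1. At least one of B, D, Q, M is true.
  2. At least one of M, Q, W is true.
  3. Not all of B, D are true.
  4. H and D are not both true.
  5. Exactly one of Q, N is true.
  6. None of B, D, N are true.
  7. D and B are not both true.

Q = True; M = False; B = False; D = False; W = True; N = False; H = True

  (1) {B, D, Q, M}: 1 true — at least one ✓
  (2) {M, Q, W}: 2 true — at least one ✓
  (3) {B, D}: 0/2 true — not all ✓
  (4) H=T, D=F — not both ✓
  (5) {Q, N}: 1 true — exactly one ✓
  (6) {B, D, N}: 0 true — none ✓
  (7) D=F, B=F — not both ✓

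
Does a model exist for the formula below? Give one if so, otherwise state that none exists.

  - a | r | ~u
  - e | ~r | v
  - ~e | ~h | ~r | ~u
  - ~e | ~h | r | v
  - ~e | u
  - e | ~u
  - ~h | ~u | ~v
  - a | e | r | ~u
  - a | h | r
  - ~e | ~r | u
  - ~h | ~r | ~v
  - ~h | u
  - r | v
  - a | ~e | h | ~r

Set u = True.
  then (e | ~u) forces e = True.
Try h = True:
  (~e | ~h | ~r | ~u) forces r = False.
  (a | r | ~u) forces a = True.
  (~e | ~h | r | v) forces v = True.
  clause (~h | ~u | ~v) is falsified — backtrack.
So h = False.
Set v = True.
Set r = True.
  then (a | ~e | h | ~r) forces a = True.
All clauses satisfied.

u = True, h = False, v = True, r = True, a = True, e = True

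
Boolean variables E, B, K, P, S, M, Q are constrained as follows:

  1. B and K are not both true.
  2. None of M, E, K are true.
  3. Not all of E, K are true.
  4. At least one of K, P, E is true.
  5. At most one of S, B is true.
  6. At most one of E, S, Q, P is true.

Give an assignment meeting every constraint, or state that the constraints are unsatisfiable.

E = False; B = False; K = False; P = True; S = False; M = False; Q = False

  (1) B=F, K=F — not both ✓
  (2) {M, E, K}: 0 true — none ✓
  (3) {E, K}: 0/2 true — not all ✓
  (4) {K, P, E}: 1 true — at least one ✓
  (5) {S, B}: 0 true — at most one ✓
  (6) {E, S, Q, P}: 1 true — at most one ✓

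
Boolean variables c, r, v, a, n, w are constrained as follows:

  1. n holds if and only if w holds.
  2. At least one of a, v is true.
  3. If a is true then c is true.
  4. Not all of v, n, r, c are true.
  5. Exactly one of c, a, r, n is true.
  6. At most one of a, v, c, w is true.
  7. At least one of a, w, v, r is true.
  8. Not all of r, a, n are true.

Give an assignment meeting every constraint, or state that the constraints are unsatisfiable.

c: False, r: True, v: True, a: False, n: False, w: False

  (1) n=F, w=F — same ✓
  (2) {a, v}: 1 true — at least one ✓
  (3) a=F ⇒ c: vacuous ✓
  (4) {v, n, r, c}: 2/4 true — not all ✓
  (5) {c, a, r, n}: 1 true — exactly one ✓
  (6) {a, v, c, w}: 1 true — at most one ✓
  (7) {a, w, v, r}: 2 true — at least one ✓
  (8) {r, a, n}: 1/3 true — not all ✓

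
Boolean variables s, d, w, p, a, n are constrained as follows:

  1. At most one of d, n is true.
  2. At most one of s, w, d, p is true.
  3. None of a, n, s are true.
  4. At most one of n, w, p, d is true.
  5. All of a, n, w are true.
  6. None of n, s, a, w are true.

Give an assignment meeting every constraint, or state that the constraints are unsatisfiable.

UNSATISFIABLE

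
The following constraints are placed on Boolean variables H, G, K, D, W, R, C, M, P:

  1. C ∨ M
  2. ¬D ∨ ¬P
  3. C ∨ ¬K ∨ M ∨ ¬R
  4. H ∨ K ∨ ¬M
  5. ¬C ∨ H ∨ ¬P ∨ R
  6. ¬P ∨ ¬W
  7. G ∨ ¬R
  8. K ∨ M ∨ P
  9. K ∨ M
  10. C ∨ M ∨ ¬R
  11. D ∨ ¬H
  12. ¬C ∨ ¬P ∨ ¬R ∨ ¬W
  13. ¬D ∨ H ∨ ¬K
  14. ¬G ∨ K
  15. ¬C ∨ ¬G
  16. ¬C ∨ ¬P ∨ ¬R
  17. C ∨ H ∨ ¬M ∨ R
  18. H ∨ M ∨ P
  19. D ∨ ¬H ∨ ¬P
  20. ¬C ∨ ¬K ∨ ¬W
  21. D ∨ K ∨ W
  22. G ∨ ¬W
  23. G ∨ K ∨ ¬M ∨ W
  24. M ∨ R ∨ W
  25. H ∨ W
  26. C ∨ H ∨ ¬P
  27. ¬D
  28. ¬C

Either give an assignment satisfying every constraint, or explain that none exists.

H=F, G=T, K=T, D=F, W=T, R=T, C=F, M=T, P=F

Unit clause (¬D) forces D = False.
Unit clause (¬C) forces C = False.
In (C ∨ M) only M is left, so M = True.
In (D ∨ ¬H) only ¬H is left, so H = False.
In (C ∨ H ∨ ¬M ∨ R) only R is left, so R = True.
In (H ∨ W) only W is left, so W = True.
In (C ∨ H ∨ ¬P) only ¬P is left, so P = False.
In (H ∨ K ∨ ¬M) only K is left, so K = True.
In (G ∨ ¬R) only G is left, so G = True.
All clauses satisfied.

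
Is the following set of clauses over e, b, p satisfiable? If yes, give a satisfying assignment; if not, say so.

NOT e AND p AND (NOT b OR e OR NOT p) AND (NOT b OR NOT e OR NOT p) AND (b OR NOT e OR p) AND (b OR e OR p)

e = False, b = False, p = True

Unit clause (NOT e) forces e = False.
Unit clause (p) forces p = True.
In (NOT b OR e OR NOT p) only NOT b is left, so b = False.
Check each clause:
  (NOT e): NOT e holds.
  (p): p holds.
  (NOT b OR e OR NOT p): NOT b holds.
  (NOT b OR NOT e OR NOT p): NOT b holds.
  (b OR NOT e OR p): NOT e holds.
  (b OR e OR p): p holds.
All clauses satisfied.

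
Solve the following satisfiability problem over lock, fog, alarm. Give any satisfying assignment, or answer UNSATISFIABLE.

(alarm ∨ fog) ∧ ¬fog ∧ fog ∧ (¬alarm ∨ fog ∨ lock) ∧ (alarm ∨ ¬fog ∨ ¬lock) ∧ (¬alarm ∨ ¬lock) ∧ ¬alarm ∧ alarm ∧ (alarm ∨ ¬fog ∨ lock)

Unsatisfiable — no assignment works.

Case fog = True:
  Clause (¬fog) is falsified — contradiction.
Case fog = False:
  Clause (fog) is falsified — contradiction.
Both cases fail, so the formula is unsatisfiable.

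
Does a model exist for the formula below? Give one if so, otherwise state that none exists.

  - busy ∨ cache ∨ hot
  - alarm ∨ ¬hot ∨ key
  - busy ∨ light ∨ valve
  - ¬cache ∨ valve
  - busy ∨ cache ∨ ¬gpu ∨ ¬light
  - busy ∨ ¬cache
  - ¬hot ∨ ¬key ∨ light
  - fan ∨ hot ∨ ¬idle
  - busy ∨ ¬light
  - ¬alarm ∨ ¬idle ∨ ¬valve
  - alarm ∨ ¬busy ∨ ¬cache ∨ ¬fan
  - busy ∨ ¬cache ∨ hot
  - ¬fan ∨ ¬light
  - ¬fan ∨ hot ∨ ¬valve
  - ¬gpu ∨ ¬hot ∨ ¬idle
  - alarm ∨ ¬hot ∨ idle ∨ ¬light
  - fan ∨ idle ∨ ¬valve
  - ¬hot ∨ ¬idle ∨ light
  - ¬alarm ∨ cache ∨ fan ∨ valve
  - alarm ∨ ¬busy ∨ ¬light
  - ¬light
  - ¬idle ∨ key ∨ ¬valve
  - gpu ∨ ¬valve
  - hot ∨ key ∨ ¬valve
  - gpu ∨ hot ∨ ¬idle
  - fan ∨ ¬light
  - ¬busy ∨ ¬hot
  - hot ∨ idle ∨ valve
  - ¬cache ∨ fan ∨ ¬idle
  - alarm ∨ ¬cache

gpu = True, cache = False, hot = False, valve = False, busy = True, fan = True, alarm = True, idle = True, key = False, light = False

Unit clause (¬light) forces light = False.
Set gpu = True.
Set cache = False.
Set hot = False.
  then (busy ∨ cache ∨ hot) forces busy = True.
Set valve = False.
  then (hot ∨ idle ∨ valve) forces idle = True.
  then (fan ∨ hot ∨ ¬idle) forces fan = True.
Set alarm = True.
Set key = False.
All clauses satisfied.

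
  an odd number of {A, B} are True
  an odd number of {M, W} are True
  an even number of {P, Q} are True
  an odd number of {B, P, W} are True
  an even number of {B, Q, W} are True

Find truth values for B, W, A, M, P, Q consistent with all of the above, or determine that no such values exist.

Adding constraints 3, 4, 5 mod 2: every variable appears an even number of times on the left, so the left side is 0.
But the right sides sum to 1 (mod 2). 0 ≠ 1 — the system is inconsistent.

UNSATISFIABLE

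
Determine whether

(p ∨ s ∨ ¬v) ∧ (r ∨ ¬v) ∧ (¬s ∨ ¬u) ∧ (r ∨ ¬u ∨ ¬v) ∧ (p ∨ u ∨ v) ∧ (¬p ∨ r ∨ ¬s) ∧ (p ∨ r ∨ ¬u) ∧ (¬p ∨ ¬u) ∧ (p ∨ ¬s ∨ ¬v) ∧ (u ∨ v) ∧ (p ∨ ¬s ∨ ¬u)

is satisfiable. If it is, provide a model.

Set u = False.
  then (u ∨ v) forces v = True.
  then (r ∨ ¬v) forces r = True.
Set s = False.
  then (p ∨ s ∨ ¬v) forces p = True.
All clauses satisfied.

u = False, s = False, p = True, v = True, r = True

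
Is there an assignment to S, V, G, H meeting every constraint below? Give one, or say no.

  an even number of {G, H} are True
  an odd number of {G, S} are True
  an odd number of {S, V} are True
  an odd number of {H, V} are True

No satisfying assignment exists.

Adding constraints 1, 2, 3, 4 mod 2: every variable appears an even number of times on the left, so the left side is 0.
But the right sides sum to 1 (mod 2). 0 ≠ 1 — the system is inconsistent.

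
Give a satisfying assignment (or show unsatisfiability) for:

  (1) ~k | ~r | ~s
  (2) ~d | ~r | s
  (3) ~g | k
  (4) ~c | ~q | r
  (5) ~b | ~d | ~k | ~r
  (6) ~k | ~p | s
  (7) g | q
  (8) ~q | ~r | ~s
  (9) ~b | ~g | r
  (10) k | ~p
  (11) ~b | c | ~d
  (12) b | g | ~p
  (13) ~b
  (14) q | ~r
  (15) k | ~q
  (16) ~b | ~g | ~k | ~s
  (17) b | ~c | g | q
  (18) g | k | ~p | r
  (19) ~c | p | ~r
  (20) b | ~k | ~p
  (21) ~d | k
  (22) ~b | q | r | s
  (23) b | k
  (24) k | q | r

q = True, g = False, k = True, b = False, r = True, d = False, c = False, s = False, p = False

Unit clause (~b) forces b = False.
In (b | k) only k is left, so k = True.
In (b | ~k | ~p) only ~p is left, so p = False.
Set q = True.
Set g = False.
Set r = True.
  then (~k | ~r | ~s) forces s = False.
  then (~d | ~r | s) forces d = False.
  then (~c | p | ~r) forces c = False.
All clauses satisfied.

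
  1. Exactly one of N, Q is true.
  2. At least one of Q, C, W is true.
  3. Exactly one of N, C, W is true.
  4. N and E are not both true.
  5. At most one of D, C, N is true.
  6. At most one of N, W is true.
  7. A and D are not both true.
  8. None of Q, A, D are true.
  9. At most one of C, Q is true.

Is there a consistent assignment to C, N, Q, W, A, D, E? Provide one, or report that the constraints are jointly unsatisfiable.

Case Q = True:
  Constraint (8) is violated (Q=T) — contradiction.
Case Q = False:
  (1) with Q=F forces N = True.
  (3) with N=T forces C = False.
  (2) with Q=F, C=F forces W = True.
  Constraint (3) is violated (N=T, W=T) — contradiction.
Both cases fail — unsatisfiable.

UNSATISFIABLE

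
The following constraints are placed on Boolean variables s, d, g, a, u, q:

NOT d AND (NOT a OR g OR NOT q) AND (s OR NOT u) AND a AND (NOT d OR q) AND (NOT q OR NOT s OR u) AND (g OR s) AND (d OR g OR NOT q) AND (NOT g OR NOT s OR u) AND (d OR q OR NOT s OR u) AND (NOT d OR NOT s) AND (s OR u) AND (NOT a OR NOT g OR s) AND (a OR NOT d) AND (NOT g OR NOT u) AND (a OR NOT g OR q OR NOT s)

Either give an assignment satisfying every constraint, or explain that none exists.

s=T, d=F, g=F, a=T, u=T, q=F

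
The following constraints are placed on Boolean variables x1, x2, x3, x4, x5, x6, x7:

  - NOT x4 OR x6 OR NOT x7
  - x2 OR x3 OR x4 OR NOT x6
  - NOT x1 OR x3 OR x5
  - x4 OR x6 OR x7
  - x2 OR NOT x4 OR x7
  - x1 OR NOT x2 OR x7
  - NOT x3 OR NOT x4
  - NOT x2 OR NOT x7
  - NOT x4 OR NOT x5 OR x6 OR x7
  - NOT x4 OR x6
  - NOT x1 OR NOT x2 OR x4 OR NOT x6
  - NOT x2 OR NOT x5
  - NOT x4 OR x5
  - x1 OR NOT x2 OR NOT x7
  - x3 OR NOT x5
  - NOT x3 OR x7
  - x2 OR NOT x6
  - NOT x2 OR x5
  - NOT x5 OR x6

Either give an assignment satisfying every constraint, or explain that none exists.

x1: False, x2: False, x3: False, x4: False, x5: False, x6: False, x7: True

Set x1 = False.
Set x2 = False.
  then (x2 OR NOT x6) forces x6 = False.
  then (NOT x5 OR x6) forces x5 = False.
  then (NOT x4 OR x6) forces x4 = False.
  then (x4 OR x6 OR x7) forces x7 = True.
Set x3 = False.
All clauses satisfied.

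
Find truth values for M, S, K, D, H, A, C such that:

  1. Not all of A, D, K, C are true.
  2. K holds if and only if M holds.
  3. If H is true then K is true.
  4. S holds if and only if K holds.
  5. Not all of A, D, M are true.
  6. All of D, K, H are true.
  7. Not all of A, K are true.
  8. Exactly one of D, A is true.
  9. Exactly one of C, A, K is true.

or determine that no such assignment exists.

M=T; S=T; K=T; D=T; H=T; A=F; C=F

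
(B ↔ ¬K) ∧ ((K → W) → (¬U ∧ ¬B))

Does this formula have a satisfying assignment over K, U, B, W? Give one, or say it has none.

K = True, U = False, B = False, W = True

  B ↔ ¬K = True
    ¬K = False
  (K → W) → (¬U ∧ ¬B) = True
    K → W = True
    ¬U ∧ ¬B = True
      ¬U = True
      ¬B = True
Both conjuncts True, so the formula holds.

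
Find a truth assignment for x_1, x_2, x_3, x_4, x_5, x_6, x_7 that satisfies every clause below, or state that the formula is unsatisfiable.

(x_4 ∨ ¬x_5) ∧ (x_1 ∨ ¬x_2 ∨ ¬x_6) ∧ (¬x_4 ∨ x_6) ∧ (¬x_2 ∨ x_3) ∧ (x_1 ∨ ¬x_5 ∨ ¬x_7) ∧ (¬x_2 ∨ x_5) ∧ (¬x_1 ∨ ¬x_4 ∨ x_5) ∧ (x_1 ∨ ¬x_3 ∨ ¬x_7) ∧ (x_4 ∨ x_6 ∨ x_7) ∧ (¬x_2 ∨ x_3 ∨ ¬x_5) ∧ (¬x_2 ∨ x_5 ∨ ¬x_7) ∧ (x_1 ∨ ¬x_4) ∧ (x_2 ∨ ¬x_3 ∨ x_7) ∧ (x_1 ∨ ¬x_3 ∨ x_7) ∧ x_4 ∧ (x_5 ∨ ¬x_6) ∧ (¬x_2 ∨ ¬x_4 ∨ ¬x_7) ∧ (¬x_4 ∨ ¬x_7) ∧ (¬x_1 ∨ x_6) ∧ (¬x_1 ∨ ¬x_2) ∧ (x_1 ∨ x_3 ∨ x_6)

x_1 = True; x_2 = False; x_3 = False; x_4 = True; x_5 = True; x_6 = True; x_7 = False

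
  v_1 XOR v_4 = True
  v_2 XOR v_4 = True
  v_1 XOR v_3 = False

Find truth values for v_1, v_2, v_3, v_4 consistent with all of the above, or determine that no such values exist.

v_1: False, v_2: False, v_3: False, v_4: True

v_1 XOR v_4 = F XOR T = True ✓
v_2 XOR v_4 = F XOR T = True ✓
v_1 XOR v_3 = F XOR F = False ✓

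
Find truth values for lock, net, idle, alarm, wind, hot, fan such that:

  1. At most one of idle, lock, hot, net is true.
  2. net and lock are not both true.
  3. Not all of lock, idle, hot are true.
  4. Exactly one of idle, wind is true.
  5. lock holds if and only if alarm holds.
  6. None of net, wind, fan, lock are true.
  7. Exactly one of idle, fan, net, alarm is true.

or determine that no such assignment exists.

lock=F, net=F, idle=T, alarm=F, wind=F, hot=F, fan=F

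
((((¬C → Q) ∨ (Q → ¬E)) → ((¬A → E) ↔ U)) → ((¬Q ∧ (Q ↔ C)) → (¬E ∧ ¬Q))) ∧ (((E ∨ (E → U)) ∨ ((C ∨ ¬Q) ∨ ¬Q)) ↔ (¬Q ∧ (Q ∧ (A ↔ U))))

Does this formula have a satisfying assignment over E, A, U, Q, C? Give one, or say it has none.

The formula is unsatisfiable.

The conjunct ((E ∨ (E → U)) ∨ ((C ∨ ¬Q) ∨ ¬Q)) ↔ (¬Q ∧ (Q ∧ (A ↔ U))) is unsatisfiable on its own:
  Q = True: simplifies to ¬(((E ∨ (E → U)) ∨ C)).
    E = True: this becomes ¬((True ∨ C)) = False.
    E = False: this becomes ¬((True ∨ C)) = False.
  Q = False: this becomes ((E ∨ (E → U)) ∨ True) ↔ (True ∧ False) = False.
So the whole conjunction is unsatisfiable.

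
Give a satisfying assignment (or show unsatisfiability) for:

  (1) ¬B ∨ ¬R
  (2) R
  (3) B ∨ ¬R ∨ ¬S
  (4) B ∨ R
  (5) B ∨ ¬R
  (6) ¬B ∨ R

Unsatisfiable — no assignment works.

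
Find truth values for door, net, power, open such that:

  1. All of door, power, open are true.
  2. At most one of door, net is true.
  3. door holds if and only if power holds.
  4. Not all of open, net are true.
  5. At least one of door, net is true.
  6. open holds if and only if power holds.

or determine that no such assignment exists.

door = True; net = False; power = True; open = True

  (1) {door, power, open}: all 3 true ✓
  (2) {door, net}: 1 true — at most one ✓
  (3) door=T, power=T — same ✓
  (4) {open, net}: 1/2 true — not all ✓
  (5) {door, net}: 1 true — at least one ✓
  (6) open=T, power=T — same ✓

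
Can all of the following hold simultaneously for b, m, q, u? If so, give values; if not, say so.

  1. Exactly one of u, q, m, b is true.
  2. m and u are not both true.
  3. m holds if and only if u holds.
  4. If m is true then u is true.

b: True; m: False; q: False; u: False

  (1) {u, q, m, b}: 1 true — exactly one ✓
  (2) m=F, u=F — not both ✓
  (3) m=F, u=F — same ✓
  (4) m=F ⇒ u: vacuous ✓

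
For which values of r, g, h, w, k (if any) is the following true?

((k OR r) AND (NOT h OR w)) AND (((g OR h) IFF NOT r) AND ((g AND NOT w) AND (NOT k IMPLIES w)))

r = False; g = True; h = False; w = False; k = True

  (k OR r) AND (NOT h OR w) = True
    k OR r = True
    NOT h OR w = True
      NOT h = True
  ((g OR h) IFF NOT r) AND ((g AND NOT w) AND (NOT k IMPLIES w)) = True
    (g OR h) IFF NOT r = True
      g OR h = True
      NOT r = True
    (g AND NOT w) AND (NOT k IMPLIES w) = True
      g AND NOT w = True
        NOT w = True
      NOT k IMPLIES w = True
        NOT k = False
Both conjuncts True, so the formula holds.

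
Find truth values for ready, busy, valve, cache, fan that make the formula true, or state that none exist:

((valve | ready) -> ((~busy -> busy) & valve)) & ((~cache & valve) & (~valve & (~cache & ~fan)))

Case valve = True: the conjunct ~valve is False.
Case valve = False: the conjunct valve is False.
Both cases fail — unsatisfiable.

The formula is unsatisfiable.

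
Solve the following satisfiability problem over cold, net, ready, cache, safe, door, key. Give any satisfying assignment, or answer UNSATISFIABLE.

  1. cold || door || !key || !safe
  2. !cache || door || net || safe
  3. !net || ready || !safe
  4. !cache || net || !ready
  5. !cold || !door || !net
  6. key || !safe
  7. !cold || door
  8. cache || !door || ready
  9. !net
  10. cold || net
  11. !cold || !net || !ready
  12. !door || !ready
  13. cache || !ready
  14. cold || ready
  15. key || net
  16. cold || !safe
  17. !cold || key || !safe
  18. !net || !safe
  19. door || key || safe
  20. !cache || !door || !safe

cold = True; net = False; ready = False; cache = True; safe = False; door = True; key = True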